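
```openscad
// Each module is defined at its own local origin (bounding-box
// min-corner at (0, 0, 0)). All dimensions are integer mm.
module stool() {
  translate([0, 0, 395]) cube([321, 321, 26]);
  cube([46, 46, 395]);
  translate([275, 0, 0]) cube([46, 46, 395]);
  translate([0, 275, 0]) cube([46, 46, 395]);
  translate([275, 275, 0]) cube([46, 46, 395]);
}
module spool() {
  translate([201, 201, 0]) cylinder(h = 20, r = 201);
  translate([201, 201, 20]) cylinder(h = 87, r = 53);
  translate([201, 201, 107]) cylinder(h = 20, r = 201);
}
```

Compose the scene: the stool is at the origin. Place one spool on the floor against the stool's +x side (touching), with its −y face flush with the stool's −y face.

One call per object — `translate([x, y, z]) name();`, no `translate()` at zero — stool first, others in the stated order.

stool();
translate([321, 0, 0]) spool();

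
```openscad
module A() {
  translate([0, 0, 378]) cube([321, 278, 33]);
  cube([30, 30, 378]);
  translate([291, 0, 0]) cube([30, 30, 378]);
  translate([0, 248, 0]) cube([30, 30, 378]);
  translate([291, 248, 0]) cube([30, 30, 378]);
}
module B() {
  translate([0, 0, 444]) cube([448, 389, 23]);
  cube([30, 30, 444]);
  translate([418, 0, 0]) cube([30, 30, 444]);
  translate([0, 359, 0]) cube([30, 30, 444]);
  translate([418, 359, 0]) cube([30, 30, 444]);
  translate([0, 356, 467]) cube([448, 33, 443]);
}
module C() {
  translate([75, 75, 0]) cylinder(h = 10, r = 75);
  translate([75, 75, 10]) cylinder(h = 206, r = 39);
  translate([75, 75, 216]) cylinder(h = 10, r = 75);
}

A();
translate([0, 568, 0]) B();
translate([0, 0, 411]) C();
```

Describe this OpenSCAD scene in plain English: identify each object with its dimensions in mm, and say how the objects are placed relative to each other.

A is a four-legged stool. The seat is a 321×278×33 mm slab whose top surface is at z = 411 mm; four square legs, each 30×30 mm in cross-section, run from the floor (z = 0) to the underside of the seat, each flush with a corner of the seat.

B is a chair: 448×389 mm seat, 23 mm thick, top at z = 467 mm, on four 30 mm square corner legs flush with the seat edges. A 33 mm thick backrest slab spans the full seat width, extending 443 mm above the seat top, its back face flush with the seat's +y edge.

C is a spool: two coaxial disc flanges of radius 75 mm and thickness 10 mm, joined by a core cylinder of radius 39 mm and height 206 mm. The lower flange rests on z = 0 and the three cylinders share a vertical axis.

The chair is on the floor beside the stool on its +y side. The spool is on top of the stool.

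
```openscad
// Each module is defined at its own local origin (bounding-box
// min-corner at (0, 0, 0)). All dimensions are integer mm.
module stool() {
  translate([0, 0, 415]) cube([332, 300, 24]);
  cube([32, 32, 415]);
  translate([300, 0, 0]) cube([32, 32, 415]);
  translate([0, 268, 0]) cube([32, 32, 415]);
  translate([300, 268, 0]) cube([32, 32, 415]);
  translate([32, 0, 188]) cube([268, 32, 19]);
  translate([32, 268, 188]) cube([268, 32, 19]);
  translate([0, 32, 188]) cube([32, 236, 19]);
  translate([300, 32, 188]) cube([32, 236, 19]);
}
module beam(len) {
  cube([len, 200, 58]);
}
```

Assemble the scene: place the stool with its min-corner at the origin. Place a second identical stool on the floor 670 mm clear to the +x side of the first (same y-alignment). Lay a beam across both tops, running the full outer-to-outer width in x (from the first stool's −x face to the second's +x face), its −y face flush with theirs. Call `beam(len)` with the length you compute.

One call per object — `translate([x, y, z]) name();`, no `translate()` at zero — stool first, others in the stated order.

stool();
translate([1002, 0, 0]) stool();
translate([0, 0, 439]) beam(1334);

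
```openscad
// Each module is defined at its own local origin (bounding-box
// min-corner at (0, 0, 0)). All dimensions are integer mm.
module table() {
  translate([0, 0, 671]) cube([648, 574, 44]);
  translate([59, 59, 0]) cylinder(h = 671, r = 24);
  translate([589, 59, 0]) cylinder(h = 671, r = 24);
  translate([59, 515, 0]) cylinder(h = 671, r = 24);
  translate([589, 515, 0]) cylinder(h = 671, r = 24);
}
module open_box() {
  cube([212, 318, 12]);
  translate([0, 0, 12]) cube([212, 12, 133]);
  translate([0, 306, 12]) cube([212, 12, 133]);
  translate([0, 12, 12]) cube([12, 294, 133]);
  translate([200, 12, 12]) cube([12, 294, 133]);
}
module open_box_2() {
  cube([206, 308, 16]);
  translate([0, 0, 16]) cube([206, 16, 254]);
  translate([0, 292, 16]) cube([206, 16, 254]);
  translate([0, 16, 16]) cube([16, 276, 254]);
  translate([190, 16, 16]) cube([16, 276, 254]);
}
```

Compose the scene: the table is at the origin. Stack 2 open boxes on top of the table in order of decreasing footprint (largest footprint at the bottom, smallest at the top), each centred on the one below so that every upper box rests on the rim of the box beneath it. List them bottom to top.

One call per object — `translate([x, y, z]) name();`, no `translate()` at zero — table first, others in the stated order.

table();
translate([218, 128, 715]) open_box();
translate([221, 133, 860]) open_box_2();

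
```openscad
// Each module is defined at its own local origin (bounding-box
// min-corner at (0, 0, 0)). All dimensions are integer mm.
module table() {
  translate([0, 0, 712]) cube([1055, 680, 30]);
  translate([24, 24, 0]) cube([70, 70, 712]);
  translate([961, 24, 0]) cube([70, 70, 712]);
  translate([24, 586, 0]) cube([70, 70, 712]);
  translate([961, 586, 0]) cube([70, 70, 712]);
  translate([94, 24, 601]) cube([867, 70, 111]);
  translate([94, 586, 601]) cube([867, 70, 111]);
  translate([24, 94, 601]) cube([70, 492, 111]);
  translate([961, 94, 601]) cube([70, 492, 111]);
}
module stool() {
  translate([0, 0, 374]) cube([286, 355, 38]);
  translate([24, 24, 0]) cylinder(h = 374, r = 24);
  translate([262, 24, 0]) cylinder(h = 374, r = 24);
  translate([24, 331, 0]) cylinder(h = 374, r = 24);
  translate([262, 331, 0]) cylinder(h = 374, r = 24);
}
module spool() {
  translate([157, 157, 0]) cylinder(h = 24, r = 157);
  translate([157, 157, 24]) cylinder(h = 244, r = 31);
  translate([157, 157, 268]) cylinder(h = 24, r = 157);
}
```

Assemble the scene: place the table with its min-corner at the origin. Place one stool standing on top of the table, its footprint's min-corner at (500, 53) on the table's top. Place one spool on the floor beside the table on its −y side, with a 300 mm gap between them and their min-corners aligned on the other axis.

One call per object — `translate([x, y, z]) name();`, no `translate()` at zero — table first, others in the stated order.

table();
translate([500, 53, 742]) stool();
translate([0, -614, 0]) spool();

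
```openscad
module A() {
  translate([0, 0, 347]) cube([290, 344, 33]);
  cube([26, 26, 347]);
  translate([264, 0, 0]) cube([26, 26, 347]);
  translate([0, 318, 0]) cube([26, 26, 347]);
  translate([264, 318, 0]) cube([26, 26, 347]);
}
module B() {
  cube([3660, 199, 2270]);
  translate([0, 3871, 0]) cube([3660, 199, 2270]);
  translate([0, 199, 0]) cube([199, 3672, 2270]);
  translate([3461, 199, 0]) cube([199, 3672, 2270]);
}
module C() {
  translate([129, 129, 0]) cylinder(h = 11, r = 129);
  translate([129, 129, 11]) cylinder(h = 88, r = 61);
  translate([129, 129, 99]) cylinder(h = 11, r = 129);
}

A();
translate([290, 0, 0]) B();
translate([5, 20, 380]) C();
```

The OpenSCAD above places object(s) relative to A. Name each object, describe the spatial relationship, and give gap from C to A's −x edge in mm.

A is a stool. B is a house frame. C is a spool. The house frame is against the stool's +x side, with their −y faces flush. The spool is on top of the stool. The gap from the spool to the stool's −x edge is 5 mm.

The spool's min-x is at 5; the stool's min-x is 0; gap = 5 mm.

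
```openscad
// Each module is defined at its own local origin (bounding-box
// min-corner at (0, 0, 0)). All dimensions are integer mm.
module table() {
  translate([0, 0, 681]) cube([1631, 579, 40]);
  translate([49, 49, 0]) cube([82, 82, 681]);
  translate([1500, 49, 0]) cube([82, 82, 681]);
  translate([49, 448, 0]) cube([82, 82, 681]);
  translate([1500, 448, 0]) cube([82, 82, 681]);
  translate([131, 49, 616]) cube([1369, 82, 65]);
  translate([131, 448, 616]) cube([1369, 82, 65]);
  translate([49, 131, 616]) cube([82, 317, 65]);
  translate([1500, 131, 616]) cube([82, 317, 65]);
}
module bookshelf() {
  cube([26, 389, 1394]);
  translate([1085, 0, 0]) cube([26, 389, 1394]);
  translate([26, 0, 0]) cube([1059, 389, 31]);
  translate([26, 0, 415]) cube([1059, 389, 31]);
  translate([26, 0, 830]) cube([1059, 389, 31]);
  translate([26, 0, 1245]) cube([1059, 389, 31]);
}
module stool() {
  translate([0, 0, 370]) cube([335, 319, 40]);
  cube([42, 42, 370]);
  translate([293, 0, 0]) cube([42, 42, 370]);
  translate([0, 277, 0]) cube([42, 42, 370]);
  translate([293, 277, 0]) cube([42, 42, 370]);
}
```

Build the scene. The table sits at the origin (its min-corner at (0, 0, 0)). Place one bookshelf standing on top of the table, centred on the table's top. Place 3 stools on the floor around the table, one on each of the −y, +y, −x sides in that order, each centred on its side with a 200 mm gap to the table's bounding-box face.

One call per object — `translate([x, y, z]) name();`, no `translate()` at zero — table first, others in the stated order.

table();
translate([260, 95, 721]) bookshelf();
translate([648, -519, 0]) stool();
translate([648, 779, 0]) stool();
translate([-535, 130, 0]) stool();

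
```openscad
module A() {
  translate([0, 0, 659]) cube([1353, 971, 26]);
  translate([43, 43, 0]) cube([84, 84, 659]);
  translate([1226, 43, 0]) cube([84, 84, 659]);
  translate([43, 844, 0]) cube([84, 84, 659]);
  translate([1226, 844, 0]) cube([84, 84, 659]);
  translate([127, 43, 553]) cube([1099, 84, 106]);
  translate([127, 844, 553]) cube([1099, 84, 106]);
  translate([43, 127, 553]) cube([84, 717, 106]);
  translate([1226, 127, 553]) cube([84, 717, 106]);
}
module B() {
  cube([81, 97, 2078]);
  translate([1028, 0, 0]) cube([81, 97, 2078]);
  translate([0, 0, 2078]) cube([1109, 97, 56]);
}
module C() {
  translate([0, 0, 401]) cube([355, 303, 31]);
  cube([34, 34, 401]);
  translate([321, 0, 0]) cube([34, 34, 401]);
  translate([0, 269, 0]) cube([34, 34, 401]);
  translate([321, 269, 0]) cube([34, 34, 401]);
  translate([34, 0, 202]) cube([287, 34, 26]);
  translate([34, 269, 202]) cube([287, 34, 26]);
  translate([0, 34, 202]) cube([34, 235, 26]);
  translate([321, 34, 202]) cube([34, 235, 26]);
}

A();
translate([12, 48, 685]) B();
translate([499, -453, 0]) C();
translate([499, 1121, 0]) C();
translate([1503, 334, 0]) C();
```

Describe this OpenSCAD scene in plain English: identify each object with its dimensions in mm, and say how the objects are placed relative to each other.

A is a rectangular dining table. The top is 1353×971×26 mm with its upper surface at z = 685 mm. It stands on four 84×84 mm square legs, each inset 43 mm from the nearest pair of top edges, running from the floor to the underside of the top. Four apron rails, 84 mm thick and 106 mm tall, run between adjacent legs with their top edges flush with the underside of the top and their outer faces flush with the legs' outer faces.

B is a door frame. The clear opening is 947 mm wide and 2078 mm high. Two 81 mm wide jambs, 97 mm deep, stand either side of the opening from the floor to the top of the opening. A 56 mm thick head sits across the top of both jambs, spanning the full outside width of the frame.

C is a four-legged stool. The seat is 355×303 mm, 31 mm thick, top at z = 432 mm. It stands on four square legs, each 34×34 mm in cross-section, from z = 0 to the seat underside, each flush with a corner of the seat. Four stretchers, 34 mm wide and 26 mm tall, connect adjacent legs with their undersides at z = 202 mm, each running between the inner faces of the legs it joins and aligned with the legs' outer faces on the other axis.

The door frame is on top of the table. Three stools sit around the table at the −y, +y, +x sides.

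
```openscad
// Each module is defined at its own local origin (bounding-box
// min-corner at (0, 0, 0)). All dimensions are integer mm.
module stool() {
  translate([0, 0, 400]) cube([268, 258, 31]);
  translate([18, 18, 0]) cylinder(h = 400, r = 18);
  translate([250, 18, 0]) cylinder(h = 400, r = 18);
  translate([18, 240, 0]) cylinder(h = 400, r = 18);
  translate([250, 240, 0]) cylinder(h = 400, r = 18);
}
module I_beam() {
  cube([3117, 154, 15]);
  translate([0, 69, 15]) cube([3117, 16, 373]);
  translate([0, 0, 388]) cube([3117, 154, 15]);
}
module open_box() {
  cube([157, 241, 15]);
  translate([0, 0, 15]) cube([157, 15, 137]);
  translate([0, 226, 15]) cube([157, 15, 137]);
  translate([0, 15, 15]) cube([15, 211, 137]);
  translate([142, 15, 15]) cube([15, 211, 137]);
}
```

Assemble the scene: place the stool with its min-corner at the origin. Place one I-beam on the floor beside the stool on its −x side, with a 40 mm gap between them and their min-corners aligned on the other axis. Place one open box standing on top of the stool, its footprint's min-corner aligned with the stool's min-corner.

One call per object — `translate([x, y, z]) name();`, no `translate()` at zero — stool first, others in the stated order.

stool();
translate([-3157, 0, 0]) I_beam();
translate([0, 0, 431]) open_box();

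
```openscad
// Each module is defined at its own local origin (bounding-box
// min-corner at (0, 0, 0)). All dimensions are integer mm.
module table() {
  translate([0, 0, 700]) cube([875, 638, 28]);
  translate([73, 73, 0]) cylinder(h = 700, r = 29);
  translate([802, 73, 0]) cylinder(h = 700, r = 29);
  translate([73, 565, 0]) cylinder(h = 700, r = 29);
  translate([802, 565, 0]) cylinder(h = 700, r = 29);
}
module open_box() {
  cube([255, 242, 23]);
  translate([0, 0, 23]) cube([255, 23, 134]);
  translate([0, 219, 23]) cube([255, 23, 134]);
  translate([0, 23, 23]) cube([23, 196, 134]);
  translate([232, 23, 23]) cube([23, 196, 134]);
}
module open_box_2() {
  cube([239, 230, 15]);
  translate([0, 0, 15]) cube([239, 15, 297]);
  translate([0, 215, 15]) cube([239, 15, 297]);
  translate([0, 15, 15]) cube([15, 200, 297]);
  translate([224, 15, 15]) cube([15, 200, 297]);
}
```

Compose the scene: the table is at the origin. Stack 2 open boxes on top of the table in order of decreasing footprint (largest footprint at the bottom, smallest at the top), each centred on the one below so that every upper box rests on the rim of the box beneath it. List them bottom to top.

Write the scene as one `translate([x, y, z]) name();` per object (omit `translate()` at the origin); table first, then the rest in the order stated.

table();
translate([310, 198, 728]) open_box();
translate([318, 204, 885]) open_box_2();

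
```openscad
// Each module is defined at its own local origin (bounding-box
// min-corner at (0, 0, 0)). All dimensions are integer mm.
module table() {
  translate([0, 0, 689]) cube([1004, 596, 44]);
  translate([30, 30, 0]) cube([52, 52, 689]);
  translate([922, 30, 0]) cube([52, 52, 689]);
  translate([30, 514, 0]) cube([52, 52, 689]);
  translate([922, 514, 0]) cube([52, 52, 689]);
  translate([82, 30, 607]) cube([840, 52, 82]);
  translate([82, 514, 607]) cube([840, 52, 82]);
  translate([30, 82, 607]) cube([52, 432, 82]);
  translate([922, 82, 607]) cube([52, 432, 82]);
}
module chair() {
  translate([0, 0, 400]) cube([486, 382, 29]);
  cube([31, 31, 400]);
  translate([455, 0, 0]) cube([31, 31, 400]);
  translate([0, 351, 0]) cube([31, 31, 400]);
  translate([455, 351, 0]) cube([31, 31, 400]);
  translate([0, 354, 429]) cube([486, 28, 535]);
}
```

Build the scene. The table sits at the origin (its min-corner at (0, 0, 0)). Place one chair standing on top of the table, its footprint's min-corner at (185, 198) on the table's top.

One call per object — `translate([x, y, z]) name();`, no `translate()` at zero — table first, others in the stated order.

table();
translate([185, 198, 733]) chair();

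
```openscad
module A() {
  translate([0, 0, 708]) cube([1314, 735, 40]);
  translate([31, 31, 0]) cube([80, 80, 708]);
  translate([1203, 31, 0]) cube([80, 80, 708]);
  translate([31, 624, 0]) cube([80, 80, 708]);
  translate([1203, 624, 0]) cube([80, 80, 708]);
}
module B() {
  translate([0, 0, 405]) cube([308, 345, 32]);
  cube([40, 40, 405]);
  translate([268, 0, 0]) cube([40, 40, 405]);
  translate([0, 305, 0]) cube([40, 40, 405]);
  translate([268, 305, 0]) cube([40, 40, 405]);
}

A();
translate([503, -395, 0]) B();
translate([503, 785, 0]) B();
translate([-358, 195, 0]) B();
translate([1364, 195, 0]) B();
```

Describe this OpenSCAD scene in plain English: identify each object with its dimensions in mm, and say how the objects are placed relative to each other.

A is a table: top 1314 mm (x) × 735 mm (y), 40 mm thick, upper face at z = 748 mm, on four 80×80 mm square legs, each inset 31 mm from the nearest pair of top edges, running from z = 0 to the bottom of the top.

B is a four-legged stool. The seat is a 308×345×32 mm slab whose top surface is at z = 437 mm; four square legs, each 40×40 mm in cross-section, run from the floor (z = 0) to the underside of the seat, each flush with a corner of the seat.

Four stools sit around the table at the −y, +y, −x, +x sides.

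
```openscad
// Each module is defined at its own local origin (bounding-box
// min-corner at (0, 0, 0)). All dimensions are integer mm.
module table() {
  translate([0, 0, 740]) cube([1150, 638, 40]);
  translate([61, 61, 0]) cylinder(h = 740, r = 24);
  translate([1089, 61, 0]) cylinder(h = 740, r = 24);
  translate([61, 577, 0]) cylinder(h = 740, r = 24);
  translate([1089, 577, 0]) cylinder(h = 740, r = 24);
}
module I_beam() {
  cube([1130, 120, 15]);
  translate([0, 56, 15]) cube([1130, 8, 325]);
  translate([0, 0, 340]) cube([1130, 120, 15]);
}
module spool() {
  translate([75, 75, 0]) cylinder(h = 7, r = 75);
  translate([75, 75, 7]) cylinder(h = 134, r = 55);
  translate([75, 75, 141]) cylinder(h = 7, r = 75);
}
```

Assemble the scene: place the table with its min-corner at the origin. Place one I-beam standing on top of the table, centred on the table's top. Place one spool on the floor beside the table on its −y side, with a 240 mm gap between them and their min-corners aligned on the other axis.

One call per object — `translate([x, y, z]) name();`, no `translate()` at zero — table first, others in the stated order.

table();
translate([10, 259, 780]) I_beam();
translate([0, -390, 0]) spool();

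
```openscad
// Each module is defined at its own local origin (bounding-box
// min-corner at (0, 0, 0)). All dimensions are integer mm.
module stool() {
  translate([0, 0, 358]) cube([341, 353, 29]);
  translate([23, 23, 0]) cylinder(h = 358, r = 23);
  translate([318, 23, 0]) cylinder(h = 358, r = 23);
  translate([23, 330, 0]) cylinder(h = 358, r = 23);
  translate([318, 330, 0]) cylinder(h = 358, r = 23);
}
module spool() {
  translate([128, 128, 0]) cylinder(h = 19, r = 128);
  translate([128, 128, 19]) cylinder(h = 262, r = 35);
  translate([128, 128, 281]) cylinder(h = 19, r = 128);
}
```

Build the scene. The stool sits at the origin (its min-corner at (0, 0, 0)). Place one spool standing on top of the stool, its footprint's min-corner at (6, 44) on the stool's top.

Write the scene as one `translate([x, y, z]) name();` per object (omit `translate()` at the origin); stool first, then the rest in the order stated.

stool();
translate([6, 44, 387]) spool();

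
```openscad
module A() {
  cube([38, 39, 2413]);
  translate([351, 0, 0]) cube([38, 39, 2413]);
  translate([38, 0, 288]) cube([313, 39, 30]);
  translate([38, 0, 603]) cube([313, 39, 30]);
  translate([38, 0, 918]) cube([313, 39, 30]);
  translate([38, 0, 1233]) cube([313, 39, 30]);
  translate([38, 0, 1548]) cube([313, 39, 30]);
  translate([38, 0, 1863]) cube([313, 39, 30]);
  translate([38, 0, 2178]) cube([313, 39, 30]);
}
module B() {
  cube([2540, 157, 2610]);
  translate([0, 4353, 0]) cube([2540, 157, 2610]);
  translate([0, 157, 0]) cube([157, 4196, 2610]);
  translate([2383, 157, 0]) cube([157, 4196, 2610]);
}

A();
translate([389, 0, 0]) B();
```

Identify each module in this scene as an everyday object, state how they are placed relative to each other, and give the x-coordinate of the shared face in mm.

The ladder's +x face and the house frame's −x face are both at x = 389 mm.

A is a ladder. B is a house frame. The house frame is against the ladder's +x side, with their −y faces flush. The x-coordinate of the shared face is 389 mm.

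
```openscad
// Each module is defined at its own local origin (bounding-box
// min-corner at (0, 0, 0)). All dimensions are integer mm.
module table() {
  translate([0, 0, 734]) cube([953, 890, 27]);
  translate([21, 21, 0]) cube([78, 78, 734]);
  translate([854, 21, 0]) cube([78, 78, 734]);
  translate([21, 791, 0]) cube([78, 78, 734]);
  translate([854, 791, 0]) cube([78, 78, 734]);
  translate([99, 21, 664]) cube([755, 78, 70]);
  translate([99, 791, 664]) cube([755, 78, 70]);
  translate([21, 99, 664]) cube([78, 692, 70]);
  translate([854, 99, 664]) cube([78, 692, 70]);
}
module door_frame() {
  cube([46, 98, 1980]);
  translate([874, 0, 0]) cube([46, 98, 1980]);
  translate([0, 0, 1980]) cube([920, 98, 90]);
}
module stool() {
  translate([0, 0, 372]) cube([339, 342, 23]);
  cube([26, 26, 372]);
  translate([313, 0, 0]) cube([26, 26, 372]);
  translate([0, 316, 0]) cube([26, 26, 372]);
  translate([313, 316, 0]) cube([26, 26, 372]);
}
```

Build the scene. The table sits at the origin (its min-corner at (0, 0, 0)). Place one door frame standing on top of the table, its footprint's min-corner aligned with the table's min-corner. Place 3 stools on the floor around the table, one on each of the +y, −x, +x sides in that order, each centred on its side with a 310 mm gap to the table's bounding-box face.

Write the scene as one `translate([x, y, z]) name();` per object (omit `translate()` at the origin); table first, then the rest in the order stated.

table();
translate([0, 0, 761]) door_frame();
translate([307, 1200, 0]) stool();
translate([-649, 274, 0]) stool();
translate([1263, 274, 0]) stool();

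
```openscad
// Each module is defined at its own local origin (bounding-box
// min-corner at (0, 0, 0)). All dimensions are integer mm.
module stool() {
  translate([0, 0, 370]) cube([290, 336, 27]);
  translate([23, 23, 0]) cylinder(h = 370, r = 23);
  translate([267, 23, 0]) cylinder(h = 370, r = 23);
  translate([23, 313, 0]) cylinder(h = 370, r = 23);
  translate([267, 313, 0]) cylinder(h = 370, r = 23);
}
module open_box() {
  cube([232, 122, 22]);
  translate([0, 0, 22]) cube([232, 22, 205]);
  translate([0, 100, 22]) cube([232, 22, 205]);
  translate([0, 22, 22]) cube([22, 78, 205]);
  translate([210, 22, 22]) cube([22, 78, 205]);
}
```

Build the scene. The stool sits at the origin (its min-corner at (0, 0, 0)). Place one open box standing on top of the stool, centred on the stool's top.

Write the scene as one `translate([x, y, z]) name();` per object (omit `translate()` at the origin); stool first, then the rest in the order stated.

stool();
translate([29, 107, 397]) open_box();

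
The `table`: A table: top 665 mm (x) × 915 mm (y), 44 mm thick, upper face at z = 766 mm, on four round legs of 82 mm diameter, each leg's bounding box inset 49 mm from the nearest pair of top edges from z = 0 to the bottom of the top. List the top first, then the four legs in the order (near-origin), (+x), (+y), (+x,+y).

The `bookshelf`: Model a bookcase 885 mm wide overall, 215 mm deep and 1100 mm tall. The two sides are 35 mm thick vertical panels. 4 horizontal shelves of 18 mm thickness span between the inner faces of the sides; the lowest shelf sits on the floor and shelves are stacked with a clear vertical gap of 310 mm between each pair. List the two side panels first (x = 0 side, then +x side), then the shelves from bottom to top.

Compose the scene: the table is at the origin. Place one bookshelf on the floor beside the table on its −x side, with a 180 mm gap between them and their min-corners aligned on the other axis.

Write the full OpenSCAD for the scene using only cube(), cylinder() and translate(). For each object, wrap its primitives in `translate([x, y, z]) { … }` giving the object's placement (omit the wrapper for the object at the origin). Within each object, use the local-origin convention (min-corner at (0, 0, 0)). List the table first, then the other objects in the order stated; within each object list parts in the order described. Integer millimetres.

translate([0, 0, 722]) cube([665, 915, 44]);
translate([90, 90, 0]) cylinder(h = 722, r = 41);
translate([575, 90, 0]) cylinder(h = 722, r = 41);
translate([90, 825, 0]) cylinder(h = 722, r = 41);
translate([575, 825, 0]) cylinder(h = 722, r = 41);
translate([-1065, 0, 0]) {
  cube([35, 215, 1100]);
  translate([850, 0, 0]) cube([35, 215, 1100]);
  translate([35, 0, 0]) cube([815, 215, 18]);
  translate([35, 0, 328]) cube([815, 215, 18]);
  translate([35, 0, 656]) cube([815, 215, 18]);
  translate([35, 0, 984]) cube([815, 215, 18]);
}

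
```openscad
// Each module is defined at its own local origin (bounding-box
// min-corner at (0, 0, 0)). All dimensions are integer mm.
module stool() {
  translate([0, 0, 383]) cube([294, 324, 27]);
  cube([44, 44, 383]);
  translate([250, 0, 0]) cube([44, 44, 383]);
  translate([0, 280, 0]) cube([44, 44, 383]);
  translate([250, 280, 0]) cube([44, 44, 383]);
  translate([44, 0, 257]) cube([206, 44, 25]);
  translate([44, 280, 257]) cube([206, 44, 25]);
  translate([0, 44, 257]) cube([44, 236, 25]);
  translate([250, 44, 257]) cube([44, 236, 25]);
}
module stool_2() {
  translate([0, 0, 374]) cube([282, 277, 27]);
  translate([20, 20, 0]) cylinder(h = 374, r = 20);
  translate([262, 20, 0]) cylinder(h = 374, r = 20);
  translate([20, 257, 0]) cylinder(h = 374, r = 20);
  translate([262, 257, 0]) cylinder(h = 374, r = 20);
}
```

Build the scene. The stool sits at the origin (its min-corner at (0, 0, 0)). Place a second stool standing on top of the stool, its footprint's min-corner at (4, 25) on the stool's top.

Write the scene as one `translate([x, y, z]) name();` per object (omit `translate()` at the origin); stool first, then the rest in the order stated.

stool();
translate([4, 25, 410]) stool_2();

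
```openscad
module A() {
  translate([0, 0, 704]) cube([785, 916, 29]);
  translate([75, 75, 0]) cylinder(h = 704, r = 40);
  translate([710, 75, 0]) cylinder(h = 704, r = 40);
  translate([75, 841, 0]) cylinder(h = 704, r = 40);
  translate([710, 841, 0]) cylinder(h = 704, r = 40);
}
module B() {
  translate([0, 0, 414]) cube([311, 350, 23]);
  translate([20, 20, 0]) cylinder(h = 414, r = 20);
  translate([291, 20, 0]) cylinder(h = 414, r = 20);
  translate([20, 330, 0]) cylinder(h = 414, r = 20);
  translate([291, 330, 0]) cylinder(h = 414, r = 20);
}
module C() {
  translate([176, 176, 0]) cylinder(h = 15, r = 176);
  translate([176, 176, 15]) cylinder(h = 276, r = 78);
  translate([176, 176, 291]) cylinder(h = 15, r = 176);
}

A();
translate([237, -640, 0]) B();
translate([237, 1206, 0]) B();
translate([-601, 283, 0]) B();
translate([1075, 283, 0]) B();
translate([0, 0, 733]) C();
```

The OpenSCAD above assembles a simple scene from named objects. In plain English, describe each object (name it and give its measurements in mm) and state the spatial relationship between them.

A is a table: top 785 mm (x) × 916 mm (y), 29 mm thick, upper face at z = 733 mm, on four round legs of 80 mm diameter, each leg's bounding box inset 35 mm from the nearest pair of top edges, running from z = 0 to the bottom of the top.

B is a simple wooden stool: a rectangular seat 311 mm (x) by 350 mm (y), 23 mm thick, top face at z = 437 mm, on four round legs, each 40 mm in diameter. The legs rest on z = 0, each leg's axis is inset half a diameter from the nearest pair of seat edges (so the leg's bounding box is flush with the corner).

C is a spool: two coaxial disc flanges of radius 176 mm and thickness 15 mm, joined by a core cylinder of radius 78 mm and height 276 mm. The lower flange rests on z = 0 and the three cylinders share a vertical axis.

Four stools sit around the table at the −y, +y, −x, +x sides. The spool is on top of the table.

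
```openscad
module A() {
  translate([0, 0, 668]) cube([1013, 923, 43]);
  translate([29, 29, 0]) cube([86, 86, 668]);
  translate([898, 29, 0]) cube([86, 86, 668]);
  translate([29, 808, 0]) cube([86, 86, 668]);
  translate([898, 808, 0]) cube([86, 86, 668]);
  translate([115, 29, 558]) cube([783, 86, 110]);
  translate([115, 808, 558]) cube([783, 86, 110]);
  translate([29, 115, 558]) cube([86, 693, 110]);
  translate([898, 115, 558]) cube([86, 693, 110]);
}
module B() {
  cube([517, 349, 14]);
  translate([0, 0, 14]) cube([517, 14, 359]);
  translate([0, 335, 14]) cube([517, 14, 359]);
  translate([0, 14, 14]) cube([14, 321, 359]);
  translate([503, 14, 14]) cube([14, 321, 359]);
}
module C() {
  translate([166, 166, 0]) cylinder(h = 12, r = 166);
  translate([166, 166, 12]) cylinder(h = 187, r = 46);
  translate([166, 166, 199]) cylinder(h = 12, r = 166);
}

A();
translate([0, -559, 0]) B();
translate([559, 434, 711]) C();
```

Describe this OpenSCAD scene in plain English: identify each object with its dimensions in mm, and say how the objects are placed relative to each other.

A is a rectangular dining table. The top is 1013×923×43 mm with its upper surface at z = 711 mm. It stands on four 86×86 mm square legs, each inset 29 mm from the nearest pair of top edges, running from the floor to the underside of the top. Four apron rails, 86 mm thick and 110 mm tall, run between adjacent legs with their top edges flush with the underside of the top and their outer faces flush with the legs' outer faces.

B is an open storage box with external size 517×349×373 mm and wall thickness 14 mm (the base is also 14 mm thick). The base covers the whole footprint; the four walls stand on the base, with the y-facing walls full-width and the x-facing walls fitting between their inner faces.

C is a spool: two coaxial disc flanges of radius 166 mm and thickness 12 mm, joined by a core cylinder of radius 46 mm and height 187 mm. The lower flange rests on z = 0 and the three cylinders share a vertical axis.

The open box is on the floor beside the table on its −y side. The spool is on top of the table.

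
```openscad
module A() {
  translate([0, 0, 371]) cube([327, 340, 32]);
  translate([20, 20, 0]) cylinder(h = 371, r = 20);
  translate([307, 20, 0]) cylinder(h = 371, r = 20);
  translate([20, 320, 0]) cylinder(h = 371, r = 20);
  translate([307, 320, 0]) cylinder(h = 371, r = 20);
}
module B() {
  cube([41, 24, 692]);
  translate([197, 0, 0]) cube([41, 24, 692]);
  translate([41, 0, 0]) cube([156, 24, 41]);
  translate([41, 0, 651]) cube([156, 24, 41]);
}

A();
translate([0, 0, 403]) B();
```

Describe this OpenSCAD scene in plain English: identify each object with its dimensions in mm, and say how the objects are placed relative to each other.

A is a four-legged stool. The seat is 327×340 mm, 32 mm thick, top at z = 403 mm. It stands on four round legs, each 40 mm in diameter, from z = 0 to the seat underside, each leg's axis is inset half a diameter from the nearest pair of seat edges (so the leg's bounding box is flush with the corner).

B is a picture frame with a 156×610 mm rectangular opening (x by z) and a uniform 41 mm border on every side. Frame depth is 24 mm along y. It is built from two vertical stiles running the full outside height and two horizontal rails spanning the gap between the stiles.

The picture frame is on top of the stool.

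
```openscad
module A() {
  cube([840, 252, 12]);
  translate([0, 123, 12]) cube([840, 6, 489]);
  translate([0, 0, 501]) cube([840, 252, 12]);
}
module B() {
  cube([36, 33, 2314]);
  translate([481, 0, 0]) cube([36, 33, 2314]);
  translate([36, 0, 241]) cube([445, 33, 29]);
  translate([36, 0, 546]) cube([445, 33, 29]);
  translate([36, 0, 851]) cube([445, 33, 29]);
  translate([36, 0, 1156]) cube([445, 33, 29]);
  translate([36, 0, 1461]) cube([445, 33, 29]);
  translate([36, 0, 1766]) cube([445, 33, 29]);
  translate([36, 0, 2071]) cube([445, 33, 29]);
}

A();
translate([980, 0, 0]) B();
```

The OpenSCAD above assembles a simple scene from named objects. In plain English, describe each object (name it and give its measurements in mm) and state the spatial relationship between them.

A is an I-beam lying along x, 840 mm long. Overall section height 513 mm. Two flanges 252 mm wide (y) and 12 mm thick, one on the floor and one at the top; a web 6 mm thick runs between them, centred on the flange width.

B is a straight ladder. Two 36×33 mm vertical rails, 2314 mm tall, stand 517 mm apart (outside-to-outside) with their front faces coplanar on the −y side. 7 rungs, each 33 mm deep and 29 mm tall, span between the inner faces of the rails, front faces flush with the rails. The lowest rung's underside is at z = 241 mm and rungs are spaced 305 mm apart (underside to underside).

The ladder is on the floor beside the I-beam on its +x side.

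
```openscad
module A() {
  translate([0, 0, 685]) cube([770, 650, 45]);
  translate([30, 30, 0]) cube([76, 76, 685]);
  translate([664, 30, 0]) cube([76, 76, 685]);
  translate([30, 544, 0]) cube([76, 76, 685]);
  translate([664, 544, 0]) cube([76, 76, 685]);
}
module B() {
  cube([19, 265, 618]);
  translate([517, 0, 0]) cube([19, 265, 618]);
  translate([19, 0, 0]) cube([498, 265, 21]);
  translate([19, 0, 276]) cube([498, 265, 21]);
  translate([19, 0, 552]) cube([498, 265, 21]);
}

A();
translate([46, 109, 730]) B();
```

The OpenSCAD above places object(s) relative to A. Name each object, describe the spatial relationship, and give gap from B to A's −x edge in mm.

The bookshelf's min-x is at 46; the table's min-x is 0; gap = 46 mm.

A is a table. B is a bookshelf. The bookshelf is on top of the table. The gap from the bookshelf to the table's −x edge is 46 mm.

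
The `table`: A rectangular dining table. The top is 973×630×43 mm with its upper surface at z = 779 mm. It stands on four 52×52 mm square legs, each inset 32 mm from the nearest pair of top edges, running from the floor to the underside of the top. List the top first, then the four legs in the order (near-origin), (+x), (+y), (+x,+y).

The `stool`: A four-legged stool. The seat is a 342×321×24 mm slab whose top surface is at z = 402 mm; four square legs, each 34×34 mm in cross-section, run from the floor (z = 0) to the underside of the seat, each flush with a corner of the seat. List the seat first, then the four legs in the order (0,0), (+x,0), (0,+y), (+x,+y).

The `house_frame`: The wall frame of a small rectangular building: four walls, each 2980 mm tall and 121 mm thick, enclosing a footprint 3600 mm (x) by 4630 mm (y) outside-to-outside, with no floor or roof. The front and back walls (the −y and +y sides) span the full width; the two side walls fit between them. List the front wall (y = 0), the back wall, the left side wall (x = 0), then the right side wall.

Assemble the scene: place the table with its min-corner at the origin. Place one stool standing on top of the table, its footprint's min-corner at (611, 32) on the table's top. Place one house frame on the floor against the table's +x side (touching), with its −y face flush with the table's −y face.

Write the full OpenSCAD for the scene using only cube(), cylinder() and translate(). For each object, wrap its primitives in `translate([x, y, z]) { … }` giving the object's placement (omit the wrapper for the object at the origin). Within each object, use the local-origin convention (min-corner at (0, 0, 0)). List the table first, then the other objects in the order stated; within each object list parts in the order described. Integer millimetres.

translate([0, 0, 736]) cube([973, 630, 43]);
translate([32, 32, 0]) cube([52, 52, 736]);
translate([889, 32, 0]) cube([52, 52, 736]);
translate([32, 546, 0]) cube([52, 52, 736]);
translate([889, 546, 0]) cube([52, 52, 736]);
translate([611, 32, 779]) {
  translate([0, 0, 378]) cube([342, 321, 24]);
  cube([34, 34, 378]);
  translate([308, 0, 0]) cube([34, 34, 378]);
  translate([0, 287, 0]) cube([34, 34, 378]);
  translate([308, 287, 0]) cube([34, 34, 378]);
}
translate([973, 0, 0]) {
  cube([3600, 121, 2980]);
  translate([0, 4509, 0]) cube([3600, 121, 2980]);
  translate([0, 121, 0]) cube([121, 4388, 2980]);
  translate([3479, 121, 0]) cube([121, 4388, 2980]);
}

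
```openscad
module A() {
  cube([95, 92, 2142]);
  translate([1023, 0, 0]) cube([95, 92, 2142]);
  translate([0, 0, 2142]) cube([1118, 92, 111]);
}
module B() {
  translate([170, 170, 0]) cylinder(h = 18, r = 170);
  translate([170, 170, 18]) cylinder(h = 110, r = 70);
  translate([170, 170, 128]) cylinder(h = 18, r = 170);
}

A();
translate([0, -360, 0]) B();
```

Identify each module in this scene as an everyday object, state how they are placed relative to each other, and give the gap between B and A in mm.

The spool's nearest face is 20 mm from the door frame's −y face.

A is a door frame. B is a spool. The spool is on the floor beside the door frame on its −y side. The gap between the spool and the door frame is 20 mm.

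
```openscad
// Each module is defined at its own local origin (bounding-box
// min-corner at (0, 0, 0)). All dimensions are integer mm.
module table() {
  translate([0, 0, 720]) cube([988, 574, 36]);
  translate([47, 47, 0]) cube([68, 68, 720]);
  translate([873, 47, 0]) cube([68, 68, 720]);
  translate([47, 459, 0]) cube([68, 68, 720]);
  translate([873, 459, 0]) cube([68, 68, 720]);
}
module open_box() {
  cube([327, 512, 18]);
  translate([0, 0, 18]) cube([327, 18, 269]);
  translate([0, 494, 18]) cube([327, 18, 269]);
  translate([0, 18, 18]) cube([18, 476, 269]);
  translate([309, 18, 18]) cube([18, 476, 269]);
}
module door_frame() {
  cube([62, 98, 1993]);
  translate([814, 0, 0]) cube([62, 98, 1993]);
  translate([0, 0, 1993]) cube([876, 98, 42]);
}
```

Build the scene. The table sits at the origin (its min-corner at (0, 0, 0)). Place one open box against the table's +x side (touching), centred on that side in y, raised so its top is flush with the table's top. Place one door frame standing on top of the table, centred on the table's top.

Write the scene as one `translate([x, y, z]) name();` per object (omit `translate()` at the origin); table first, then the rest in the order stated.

table();
translate([988, 31, 469]) open_box();
translate([56, 238, 756]) door_frame();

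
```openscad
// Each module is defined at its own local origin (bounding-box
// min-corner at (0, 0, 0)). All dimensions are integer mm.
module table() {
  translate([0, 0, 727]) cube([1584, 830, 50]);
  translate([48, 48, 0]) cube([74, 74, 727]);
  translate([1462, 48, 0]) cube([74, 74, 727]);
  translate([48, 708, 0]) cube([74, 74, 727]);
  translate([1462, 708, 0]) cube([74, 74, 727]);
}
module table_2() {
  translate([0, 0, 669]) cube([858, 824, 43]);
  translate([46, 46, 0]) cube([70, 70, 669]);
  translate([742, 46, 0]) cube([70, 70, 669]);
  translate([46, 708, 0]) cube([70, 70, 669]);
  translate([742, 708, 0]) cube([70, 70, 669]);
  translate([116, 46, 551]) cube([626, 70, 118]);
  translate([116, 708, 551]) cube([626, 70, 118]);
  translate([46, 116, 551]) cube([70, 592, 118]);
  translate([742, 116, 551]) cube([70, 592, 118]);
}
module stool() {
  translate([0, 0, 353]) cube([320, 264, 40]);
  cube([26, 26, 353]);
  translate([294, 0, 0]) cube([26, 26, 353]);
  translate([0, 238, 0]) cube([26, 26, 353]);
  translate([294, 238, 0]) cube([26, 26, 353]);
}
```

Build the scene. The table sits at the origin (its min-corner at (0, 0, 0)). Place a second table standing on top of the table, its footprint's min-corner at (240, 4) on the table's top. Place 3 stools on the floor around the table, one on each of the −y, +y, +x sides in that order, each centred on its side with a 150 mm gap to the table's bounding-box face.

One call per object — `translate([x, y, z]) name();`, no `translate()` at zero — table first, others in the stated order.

table();
translate([240, 4, 777]) table_2();
translate([632, -414, 0]) stool();
translate([632, 980, 0]) stool();
translate([1734, 283, 0]) stool();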